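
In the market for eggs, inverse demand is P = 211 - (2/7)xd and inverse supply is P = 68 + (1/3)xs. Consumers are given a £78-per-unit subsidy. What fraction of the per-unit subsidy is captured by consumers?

Pre-subsidy: 211 - (2/7)x = 68 + (1/3)x gives x* = 231 and P* = 145.
With the rebate, buyers effectively pay Pb = Ps − 78, where Ps is the price sellers receive.
On the curves, Pb = 211 - (2/7)x and Ps = 68 + (1/3)x; the wedge Ps − Pb = 78 gives 68 + (1/3)x − (211 - (2/7)x) = 78, so x' = 357.
Then Pb = 211 − (2/7)·357 = 109 and Ps = 68 + (1/3)·357 = 187.
Buyers' price falls by P* − Pb = 145 − 109 = 36; sellers' price rises by Ps − P* = 187 − 145 = 42.
So consumers capture 36/78 = 6/13 of each unit of subsidy.

Consumer share = 6/13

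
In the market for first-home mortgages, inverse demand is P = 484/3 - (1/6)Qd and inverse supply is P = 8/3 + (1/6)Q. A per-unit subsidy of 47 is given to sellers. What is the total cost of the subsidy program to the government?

Pre-subsidy: 484/3 - (1/6)Q = 8/3 + (1/6)Q gives Q* = 476 and P* = 82.
With the subsidy, sellers receive Ps = Pb + 47 for each unit, where Pb is the price buyers pay.
On the curves, Pb = 484/3 - (1/6)Q and Ps = 8/3 + (1/6)Q; the wedge Ps − Pb = 47 gives 8/3 + (1/6)Q − (484/3 - (1/6)Q) = 47, so Q' = 617.
Then Pb = 484/3 − (1/6)·617 = 58.5 and Ps = 8/3 + (1/6)·617 = 105.5.
Government outlay = subsidy × quantity = 47 × 617 = 28999.

Government cost = 28999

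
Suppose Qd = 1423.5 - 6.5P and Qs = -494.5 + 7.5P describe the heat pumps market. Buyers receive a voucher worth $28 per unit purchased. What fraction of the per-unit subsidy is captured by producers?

Pre-subsidy: 1423.5 - 6.5P = -494.5 + 7.5P gives P* = 137, Q* = 533.
With the rebate, buyers effectively pay Pb = Ps − 28, where Ps is the price sellers receive.
Demand in terms of Ps becomes Qd = 1423.5 − 6.5(Ps − 28) = 1605.5 - 6.5Ps. Setting this equal to supply: 1605.5 - 6.5Ps = -494.5 + 7.5Ps, so Ps = 150.
Buyers pay Pb = 150 − 28 = 122; Q' = -494.5 + 7.5·150 = 630.5.
Buyers' price falls by P* − Pb = 137 − 122 = 15; sellers' price rises by Ps − P* = 150 − 137 = 13.
So producers capture 13/28 = 13/28 of each unit of subsidy.

Producer share = 13/28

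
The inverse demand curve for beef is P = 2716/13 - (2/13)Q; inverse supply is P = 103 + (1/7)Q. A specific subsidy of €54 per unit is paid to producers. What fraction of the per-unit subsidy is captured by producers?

Pre-subsidy: 2716/13 - (2/13)Q = 103 + (1/7)Q gives Q* = 357 and P* = 154.
With the subsidy, sellers receive Ps = Pb + 54 for each unit, where Pb is the price buyers pay.
On the curves, Pb = 2716/13 - (2/13)Q and Ps = 103 + (1/7)Q; the wedge Ps − Pb = 54 gives 103 + (1/7)Q − (2716/13 - (2/13)Q) = 54, so Q' = 539.
Then Pb = 2716/13 − (2/13)·539 = 126 and Ps = 103 + (1/7)·539 = 180.
Buyers' price falls by P* − Pb = 154 − 126 = 28; sellers' price rises by Ps − P* = 180 − 154 = 26.
So producers capture 26/54 = 13/27 of each unit of subsidy.

Producer share = 13/27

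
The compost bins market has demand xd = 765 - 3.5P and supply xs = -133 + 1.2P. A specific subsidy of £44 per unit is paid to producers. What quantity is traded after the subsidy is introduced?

x' = 6373/47

Pre-subsidy: 765 - 3.5P = -133 + 1.2P gives P* = 8980/47, x* = 4525/47.
With the subsidy, sellers receive Ps = Pb + 44 for each unit, where Pb is the price buyers pay.
Supply in terms of Pb becomes xs = -133 + 1.2(Pb + 44) = -80.2 + 1.2Pb. Setting this equal to demand: 765 - 3.5Pb = -80.2 + 1.2Pb, so Pb = 8452/47.
Sellers receive Ps = 8452/47 + 44 = 10520/47; x' = 765 − 3.5·(8452/47) = 6373/47.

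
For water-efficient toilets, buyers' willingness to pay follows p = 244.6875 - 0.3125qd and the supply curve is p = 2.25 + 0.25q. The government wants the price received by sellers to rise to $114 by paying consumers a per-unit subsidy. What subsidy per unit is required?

At a seller price of 114, quantity supplied is -9 + 4·114 = 447.
Buyers absorb 447 only when they pay pb = 244.6875 − 0.3125·447 = 105.
s = ps − pb = 114 − 105 = 9.

Required subsidy s = $9 per unit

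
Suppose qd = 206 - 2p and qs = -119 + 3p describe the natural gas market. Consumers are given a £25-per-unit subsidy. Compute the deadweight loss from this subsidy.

Deadweight loss = £375

Pre-subsidy: 206 - 2p = -119 + 3p gives p* = 65, q* = 76.
With the rebate, buyers effectively pay pb = ps − 25, where ps is the price sellers receive.
Demand in terms of ps becomes qd = 206 − 2(ps − 25) = 256 - 2ps. Setting this equal to supply: 256 - 2ps = -119 + 3ps, so ps = 75.
Buyers pay pb = 75 − 25 = 50; q' = -119 + 3·75 = 106.
The subsidy expands output by 106 − 76 = 30 past the efficient level; on those units the gap between marginal cost and willingness to pay runs from 0 up to 25.
DWL = ½ × 25 × 30 = 375.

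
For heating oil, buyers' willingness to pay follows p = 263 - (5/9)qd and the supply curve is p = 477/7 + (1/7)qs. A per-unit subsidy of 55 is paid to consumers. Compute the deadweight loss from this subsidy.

Deadweight loss = 2165.625

Pre-subsidy: 263 - (5/9)q = 477/7 + (1/7)q gives q* = 279 and p* = 108.
With the rebate, buyers effectively pay pb = ps − 55, where ps is the price sellers receive.
On the curves, pb = 263 - (5/9)q and ps = 477/7 + (1/7)q; the wedge ps − pb = 55 gives 477/7 + (1/7)q − (263 - (5/9)q) = 55, so q' = 357.75.
Then pb = 263 − (5/9)·357.75 = 64.25 and ps = 477/7 + (1/7)·357.75 = 119.25.
The subsidy expands output by 357.75 − 279 = 78.75 past the efficient level; on those units the gap between marginal cost and willingness to pay runs from 0 up to 55.
DWL = ½ × 55 × 78.75 = 2165.625.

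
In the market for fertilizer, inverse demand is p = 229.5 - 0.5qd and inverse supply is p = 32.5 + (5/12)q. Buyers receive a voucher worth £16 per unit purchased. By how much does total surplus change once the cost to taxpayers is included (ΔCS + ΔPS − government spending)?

Pre-subsidy: 229.5 - 0.5q = 32.5 + (5/12)q gives q* = 2364/11 and p* = 2685/22.
With the rebate, buyers effectively pay pb = ps − 16, where ps is the price sellers receive.
On the curves, pb = 229.5 - 0.5q and ps = 32.5 + (5/12)q; the wedge ps − pb = 16 gives 32.5 + (5/12)q − (229.5 - 0.5q) = 16, so q' = 2556/11.
Then pb = 229.5 − 0.5·(2556/11) = 2493/22 and ps = 32.5 + (5/12)·(2556/11) = 2845/22.
ΔCS = ½(2364/11 + 2556/11)(2685/22 − 2493/22) = 236160/121; ΔPS = ½(2364/11 + 2556/11)(2845/22 − 2685/22) = 196800/121.
Government spending = 16 × 2556/11 = 40896/11.
Net change = 236160/121 + 196800/121 − 40896/11 = -1536/11. The loss equals the DWL triangle ½·16·192/11.

Net change in total surplus = -1536/11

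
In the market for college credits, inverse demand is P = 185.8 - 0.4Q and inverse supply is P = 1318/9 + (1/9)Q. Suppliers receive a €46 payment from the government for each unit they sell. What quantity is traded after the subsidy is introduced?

Q' = 167

Pre-subsidy: 185.8 - 0.4Q = 1318/9 + (1/9)Q gives Q* = 77 and P* = 155.
With the subsidy, sellers receive Ps = Pb + 46 for each unit, where Pb is the price buyers pay.
On the curves, Pb = 185.8 - 0.4Q and Ps = 1318/9 + (1/9)Q; the wedge Ps − Pb = 46 gives 1318/9 + (1/9)Q − (185.8 - 0.4Q) = 46, so Q' = 167.
Then Pb = 185.8 − 0.4·167 = 119 and Ps = 1318/9 + (1/9)·167 = 165.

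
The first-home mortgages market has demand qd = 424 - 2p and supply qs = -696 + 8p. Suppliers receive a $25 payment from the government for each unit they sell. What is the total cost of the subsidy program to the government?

Pre-subsidy: 424 - 2p = -696 + 8p gives p* = 112, q* = 200.
With the subsidy, sellers receive ps = pb + 25 for each unit, where pb is the price buyers pay.
Supply in terms of pb becomes qs = -696 + 8(pb + 25) = -496 + 8pb. Setting this equal to demand: 424 - 2pb = -496 + 8pb, so pb = 92.
Sellers receive ps = 92 + 25 = 117; q' = 424 − 2·92 = 240.
Government outlay = subsidy × quantity = 25 × 240 = 6000.

Government cost = $6000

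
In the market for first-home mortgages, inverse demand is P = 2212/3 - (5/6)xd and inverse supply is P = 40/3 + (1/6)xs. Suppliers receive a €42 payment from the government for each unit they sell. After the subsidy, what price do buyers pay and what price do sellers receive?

Buyers pay €99; sellers receive €141

Pre-subsidy: 2212/3 - (5/6)x = 40/3 + (1/6)x gives x* = 724 and P* = 134.
With the subsidy, sellers receive Ps = Pb + 42 for each unit, where Pb is the price buyers pay.
On the curves, Pb = 2212/3 - (5/6)x and Ps = 40/3 + (1/6)x; the wedge Ps − Pb = 42 gives 40/3 + (1/6)x − (2212/3 - (5/6)x) = 42, so x' = 766.
Then Pb = 2212/3 − (5/6)·766 = 99 and Ps = 40/3 + (1/6)·766 = 141.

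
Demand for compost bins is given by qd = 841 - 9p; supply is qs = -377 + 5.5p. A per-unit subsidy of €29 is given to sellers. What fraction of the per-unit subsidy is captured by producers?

Producer share = 18/29

Pre-subsidy: 841 - 9p = -377 + 5.5p gives p* = 84, q* = 85.
With the subsidy, sellers receive ps = pb + 29 for each unit, where pb is the price buyers pay.
Supply in terms of pb becomes qs = -377 + 5.5(pb + 29) = -217.5 + 5.5pb. Setting this equal to demand: 841 - 9pb = -217.5 + 5.5pb, so pb = 73.
Sellers receive ps = 73 + 29 = 102; q' = 841 − 9·73 = 184.
Buyers' price falls by p* − pb = 84 − 73 = 11; sellers' price rises by ps − p* = 102 − 84 = 18.
So producers capture 18/29 = 18/29 of each unit of subsidy.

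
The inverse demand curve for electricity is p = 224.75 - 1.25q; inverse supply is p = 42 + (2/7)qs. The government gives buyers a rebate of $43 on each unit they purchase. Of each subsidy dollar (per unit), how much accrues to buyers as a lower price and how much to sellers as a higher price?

Pre-subsidy: 224.75 - 1.25q = 42 + (2/7)q gives q* = 119 and p* = 76.
With the rebate, buyers effectively pay pb = ps − 43, where ps is the price sellers receive.
On the curves, pb = 224.75 - 1.25q and ps = 42 + (2/7)q; the wedge ps − pb = 43 gives 42 + (2/7)q − (224.75 - 1.25q) = 43, so q' = 147.
Then pb = 224.75 − 1.25·147 = 41 and ps = 42 + (2/7)·147 = 84.
Buyers' price falls by p* − pb = 76 − 41 = 35; sellers' price rises by ps − p* = 84 − 76 = 8.

Buyers gain $35 per unit; sellers gain $8 per unit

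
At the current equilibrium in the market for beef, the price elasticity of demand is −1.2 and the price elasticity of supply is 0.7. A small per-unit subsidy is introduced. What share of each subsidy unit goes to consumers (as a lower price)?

For a small subsidy around the equilibrium, the benefit split depends on the relative slopes, which at a point are proportional to the elasticities.
Buyer share = εs/(εs + |εd|) = 0.7/(0.7 + 1.2) = 7/19; seller share = |εd|/(εs + |εd|) = 12/19.

Consumer share = 7/19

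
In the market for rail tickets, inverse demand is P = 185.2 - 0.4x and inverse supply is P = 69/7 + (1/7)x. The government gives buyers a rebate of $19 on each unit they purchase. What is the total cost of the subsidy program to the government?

Pre-subsidy: 185.2 - 0.4x = 69/7 + (1/7)x gives x* = 323 and P* = 56.
With the rebate, buyers effectively pay Pb = Ps − 19, where Ps is the price sellers receive.
On the curves, Pb = 185.2 - 0.4x and Ps = 69/7 + (1/7)x; the wedge Ps − Pb = 19 gives 69/7 + (1/7)x − (185.2 - 0.4x) = 19, so x' = 358.
Then Pb = 185.2 − 0.4·358 = 42 and Ps = 69/7 + (1/7)·358 = 61.
Government outlay = subsidy × quantity = 19 × 358 = 6802.

Government cost = $6802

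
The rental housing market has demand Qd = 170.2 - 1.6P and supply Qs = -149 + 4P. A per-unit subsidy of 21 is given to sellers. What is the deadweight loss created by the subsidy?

Deadweight loss = 252

Pre-subsidy: 170.2 - 1.6P = -149 + 4P gives P* = 57, Q* = 79.
With the subsidy, sellers receive Ps = Pb + 21 for each unit, where Pb is the price buyers pay.
Supply in terms of Pb becomes Qs = -149 + 4(Pb + 21) = -65 + 4Pb. Setting this equal to demand: 170.2 - 1.6Pb = -65 + 4Pb, so Pb = 42.
Sellers receive Ps = 42 + 21 = 63; Q' = 170.2 − 1.6·42 = 103.
The subsidy expands output by 103 − 79 = 24 past the efficient level; on those units the gap between marginal cost and willingness to pay runs from 0 up to 21.
DWL = ½ × 21 × 24 = 252.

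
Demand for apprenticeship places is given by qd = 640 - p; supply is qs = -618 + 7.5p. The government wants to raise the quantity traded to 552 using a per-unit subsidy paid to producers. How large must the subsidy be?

At q = 552, invert demand for the buyer price: pb = (640 − 552)/1 = 88; invert supply for the seller price: ps = (552 − (-618))/7.5 = 156.
The subsidy must fill the gap: s = ps − pb = 156 − 88 = 68.

Required subsidy s = 68 per unit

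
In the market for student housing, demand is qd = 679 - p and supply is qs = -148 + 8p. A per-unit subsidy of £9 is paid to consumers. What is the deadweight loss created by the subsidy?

Pre-subsidy: 679 - p = -148 + 8p gives p* = 827/9, q* = 5284/9.
With the rebate, buyers effectively pay pb = ps − 9, where ps is the price sellers receive.
Demand in terms of ps becomes qd = 679 − 1(ps − 9) = 688 - ps. Setting this equal to supply: 688 - ps = -148 + 8ps, so ps = 836/9.
Buyers pay pb = 836/9 − 9 = 755/9; q' = -148 + 8·(836/9) = 5356/9.
The subsidy expands output by 5356/9 − 5284/9 = 8 past the efficient level; on those units the gap between marginal cost and willingness to pay runs from 0 up to 9.
DWL = ½ × 9 × 8 = 36.

Deadweight loss = £36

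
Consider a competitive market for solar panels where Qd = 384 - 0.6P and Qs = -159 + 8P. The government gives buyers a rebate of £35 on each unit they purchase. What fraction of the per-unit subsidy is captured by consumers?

Pre-subsidy: 384 - 0.6P = -159 + 8P gives P* = 2715/43, Q* = 14883/43.
With the rebate, buyers effectively pay Pb = Ps − 35, where Ps is the price sellers receive.
Demand in terms of Ps becomes Qd = 384 − 0.6(Ps − 35) = 405 - 0.6Ps. Setting this equal to supply: 405 - 0.6Ps = -159 + 8Ps, so Ps = 2820/43.
Buyers pay Pb = 2820/43 − 35 = 1315/43; Q' = -159 + 8·(2820/43) = 15723/43.
Buyers' price falls by P* − Pb = 2715/43 − 1315/43 = 1400/43; sellers' price rises by Ps − P* = 2820/43 − 2715/43 = 105/43.
So consumers capture (1400/43)/35 = 40/43 of each unit of subsidy.

Consumer share = 40/43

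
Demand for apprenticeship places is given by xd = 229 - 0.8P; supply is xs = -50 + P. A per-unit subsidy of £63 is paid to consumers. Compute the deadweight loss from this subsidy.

Deadweight loss = £882

Pre-subsidy: 229 - 0.8P = -50 + P gives P* = 155, x* = 105.
With the rebate, buyers effectively pay Pb = Ps − 63, where Ps is the price sellers receive.
Demand in terms of Ps becomes xd = 229 − 0.8(Ps − 63) = 279.4 - 0.8Ps. Setting this equal to supply: 279.4 - 0.8Ps = -50 + Ps, so Ps = 183.
Buyers pay Pb = 183 − 63 = 120; x' = -50 + 1·183 = 133.
The subsidy expands output by 133 − 105 = 28 past the efficient level; on those units the gap between marginal cost and willingness to pay runs from 0 up to 63.
DWL = ½ × 63 × 28 = 882.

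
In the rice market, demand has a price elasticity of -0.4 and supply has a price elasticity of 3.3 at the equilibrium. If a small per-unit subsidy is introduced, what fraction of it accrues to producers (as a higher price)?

Producer share = 4/37

For a small subsidy around the equilibrium, the benefit split depends on the relative slopes, which at a point are proportional to the elasticities.
Buyer share = εs/(εs + |εd|) = 3.3/(3.3 + 0.4) = 33/37; seller share = |εd|/(εs + |εd|) = 4/37.
So producers capture 4/37 of the subsidy.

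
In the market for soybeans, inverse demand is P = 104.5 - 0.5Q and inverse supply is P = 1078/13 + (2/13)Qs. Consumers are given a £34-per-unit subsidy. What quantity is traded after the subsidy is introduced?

Q' = 85

Pre-subsidy: 104.5 - 0.5Q = 1078/13 + (2/13)Q gives Q* = 33 and P* = 88.
With the rebate, buyers effectively pay Pb = Ps − 34, where Ps is the price sellers receive.
On the curves, Pb = 104.5 - 0.5Q and Ps = 1078/13 + (2/13)Q; the wedge Ps − Pb = 34 gives 1078/13 + (2/13)Q − (104.5 - 0.5Q) = 34, so Q' = 85.
Then Pb = 104.5 − 0.5·85 = 62 and Ps = 1078/13 + (2/13)·85 = 96.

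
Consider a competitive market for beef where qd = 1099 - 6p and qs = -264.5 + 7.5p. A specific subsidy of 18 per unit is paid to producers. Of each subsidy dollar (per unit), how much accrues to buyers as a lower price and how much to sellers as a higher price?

Pre-subsidy: 1099 - 6p = -264.5 + 7.5p gives p* = 101, q* = 493.
With the subsidy, sellers receive ps = pb + 18 for each unit, where pb is the price buyers pay.
Supply in terms of pb becomes qs = -264.5 + 7.5(pb + 18) = -129.5 + 7.5pb. Setting this equal to demand: 1099 - 6pb = -129.5 + 7.5pb, so pb = 91.
Sellers receive ps = 91 + 18 = 109; q' = 1099 − 6·91 = 553.
Buyers' price falls by p* − pb = 101 − 91 = 10; sellers' price rises by ps − p* = 109 − 101 = 8.

Buyers gain 10 per unit; sellers gain 8 per unit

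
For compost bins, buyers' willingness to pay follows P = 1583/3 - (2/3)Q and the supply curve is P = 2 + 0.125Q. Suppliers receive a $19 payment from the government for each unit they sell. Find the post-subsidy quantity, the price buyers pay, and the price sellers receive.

Q' = 688; buyers pay $69; sellers receive $88

Pre-subsidy: 1583/3 - (2/3)Q = 2 + 0.125Q gives Q* = 664 and P* = 85.
With the subsidy, sellers receive Ps = Pb + 19 for each unit, where Pb is the price buyers pay.
On the curves, Pb = 1583/3 - (2/3)Q and Ps = 2 + 0.125Q; the wedge Ps − Pb = 19 gives 2 + 0.125Q − (1583/3 - (2/3)Q) = 19, so Q' = 688.
Then Pb = 1583/3 − (2/3)·688 = 69 and Ps = 2 + 0.125·688 = 88.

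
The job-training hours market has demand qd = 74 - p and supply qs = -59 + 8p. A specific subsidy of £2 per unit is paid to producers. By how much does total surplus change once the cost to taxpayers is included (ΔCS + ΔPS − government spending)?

Pre-subsidy: 74 - p = -59 + 8p gives p* = 133/9, q* = 533/9.
With the subsidy, sellers receive ps = pb + 2 for each unit, where pb is the price buyers pay.
Supply in terms of pb becomes qs = -59 + 8(pb + 2) = -43 + 8pb. Setting this equal to demand: 74 - pb = -43 + 8pb, so pb = 13.
Sellers receive ps = 13 + 2 = 15; q' = 74 − 1·13 = 61.
ΔCS = ½(533/9 + 61)(133/9 − 13) = 8656/81; ΔPS = ½(533/9 + 61)(15 − 133/9) = 1082/81.
Government spending = 2 × 61 = 122.
Net change = 8656/81 + 1082/81 − 122 = -16/9. The loss equals the DWL triangle ½·2·16/9.

Net change in total surplus = -16/9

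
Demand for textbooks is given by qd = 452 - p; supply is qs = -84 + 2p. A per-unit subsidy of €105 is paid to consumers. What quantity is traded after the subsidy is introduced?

Pre-subsidy: 452 - p = -84 + 2p gives p* = 536/3, q* = 820/3.
With the rebate, buyers effectively pay pb = ps − 105, where ps is the price sellers receive.
Demand in terms of ps becomes qd = 452 − 1(ps − 105) = 557 - ps. Setting this equal to supply: 557 - ps = -84 + 2ps, so ps = 641/3.
Buyers pay pb = 641/3 − 105 = 326/3; q' = -84 + 2·(641/3) = 1030/3.

q' = 1030/3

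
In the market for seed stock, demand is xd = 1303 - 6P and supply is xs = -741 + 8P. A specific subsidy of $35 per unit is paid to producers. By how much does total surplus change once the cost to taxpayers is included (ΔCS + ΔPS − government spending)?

Pre-subsidy: 1303 - 6P = -741 + 8P gives P* = 146, x* = 427.
With the subsidy, sellers receive Ps = Pb + 35 for each unit, where Pb is the price buyers pay.
Supply in terms of Pb becomes xs = -741 + 8(Pb + 35) = -461 + 8Pb. Setting this equal to demand: 1303 - 6Pb = -461 + 8Pb, so Pb = 126.
Sellers receive Ps = 126 + 35 = 161; x' = 1303 − 6·126 = 547.
ΔCS = ½(427 + 547)(146 − 126) = 9740; ΔPS = ½(427 + 547)(161 − 146) = 7305.
Government spending = 35 × 547 = 19145.
Net change = 9740 + 7305 − 19145 = -2100. The loss equals the DWL triangle ½·35·120.

Net change in total surplus = -$2100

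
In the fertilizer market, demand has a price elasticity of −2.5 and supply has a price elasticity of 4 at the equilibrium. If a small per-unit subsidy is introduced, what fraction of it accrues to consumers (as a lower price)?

For a small subsidy around the equilibrium, the benefit split depends on the relative slopes, which at a point are proportional to the elasticities.
Buyer share = εs/(εs + |εd|) = 4/(4 + 2.5) = 8/13; seller share = |εd|/(εs + |εd|) = 5/13.

Consumer share = 8/13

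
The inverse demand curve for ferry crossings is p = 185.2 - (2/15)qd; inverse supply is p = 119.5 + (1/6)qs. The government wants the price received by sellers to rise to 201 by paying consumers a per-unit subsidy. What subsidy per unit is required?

At a seller price of 201, quantity supplied is -717 + 6·201 = 489.
Buyers absorb 489 only when they pay pb = 185.2 − (2/15)·489 = 120.
s = ps − pb = 201 − 120 = 81.

Required subsidy s = 81 per unit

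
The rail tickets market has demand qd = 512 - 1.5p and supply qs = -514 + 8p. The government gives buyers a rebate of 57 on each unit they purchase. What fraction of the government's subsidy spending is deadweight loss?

Pre-subsidy: 512 - 1.5p = -514 + 8p gives p* = 108, q* = 350.
With the rebate, buyers effectively pay pb = ps − 57, where ps is the price sellers receive.
Demand in terms of ps becomes qd = 512 − 1.5(ps − 57) = 597.5 - 1.5ps. Setting this equal to supply: 597.5 - 1.5ps = -514 + 8ps, so ps = 117.
Buyers pay pb = 117 − 57 = 60; q' = -514 + 8·117 = 422.
ΔCS = ½(350 + 422)(108 − 60) = 18528; ΔPS = ½(350 + 422)(117 − 108) = 3474.
Government spending = 57 × 422 = 24054.
DWL = ½ × 57 × (422 − 350) = 2052; fraction = 2052 / 24054 = 18/211.

DWL / government spending = 18/211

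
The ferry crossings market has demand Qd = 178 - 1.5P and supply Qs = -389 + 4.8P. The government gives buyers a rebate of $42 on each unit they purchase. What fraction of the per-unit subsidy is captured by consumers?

Pre-subsidy: 178 - 1.5P = -389 + 4.8P gives P* = 90, Q* = 43.
With the rebate, buyers effectively pay Pb = Ps − 42, where Ps is the price sellers receive.
Demand in terms of Ps becomes Qd = 178 − 1.5(Ps − 42) = 241 - 1.5Ps. Setting this equal to supply: 241 - 1.5Ps = -389 + 4.8Ps, so Ps = 100.
Buyers pay Pb = 100 − 42 = 58; Q' = -389 + 4.8·100 = 91.
Buyers' price falls by P* − Pb = 90 − 58 = 32; sellers' price rises by Ps − P* = 100 − 90 = 10.
So consumers capture 32/42 = 16/21 of each unit of subsidy.

Consumer share = 16/21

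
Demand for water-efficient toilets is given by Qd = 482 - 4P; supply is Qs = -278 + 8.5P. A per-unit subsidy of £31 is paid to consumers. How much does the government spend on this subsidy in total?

Pre-subsidy: 482 - 4P = -278 + 8.5P gives P* = 60.8, Q* = 238.8.
With the rebate, buyers effectively pay Pb = Ps − 31, where Ps is the price sellers receive.
Demand in terms of Ps becomes Qd = 482 − 4(Ps − 31) = 606 - 4Ps. Setting this equal to supply: 606 - 4Ps = -278 + 8.5Ps, so Ps = 70.72.
Buyers pay Pb = 70.72 − 31 = 39.72; Q' = -278 + 8.5·70.72 = 323.12.
Government outlay = subsidy × quantity = 31 × 323.12 = 10016.72.

Government cost = £10016.72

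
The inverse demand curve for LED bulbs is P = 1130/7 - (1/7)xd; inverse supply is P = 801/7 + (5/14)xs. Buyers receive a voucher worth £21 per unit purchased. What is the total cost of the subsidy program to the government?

Pre-subsidy: 1130/7 - (1/7)x = 801/7 + (5/14)x gives x* = 94 and P* = 148.
With the rebate, buyers effectively pay Pb = Ps − 21, where Ps is the price sellers receive.
On the curves, Pb = 1130/7 - (1/7)x and Ps = 801/7 + (5/14)x; the wedge Ps − Pb = 21 gives 801/7 + (5/14)x − (1130/7 - (1/7)x) = 21, so x' = 136.
Then Pb = 1130/7 − (1/7)·136 = 142 and Ps = 801/7 + (5/14)·136 = 163.
Government outlay = subsidy × quantity = 21 × 136 = 2856.

Government cost = £2856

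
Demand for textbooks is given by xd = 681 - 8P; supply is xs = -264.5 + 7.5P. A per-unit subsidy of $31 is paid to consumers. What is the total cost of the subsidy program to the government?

Government cost = $9703

Pre-subsidy: 681 - 8P = -264.5 + 7.5P gives P* = 61, x* = 193.
With the rebate, buyers effectively pay Pb = Ps − 31, where Ps is the price sellers receive.
Demand in terms of Ps becomes xd = 681 − 8(Ps − 31) = 929 - 8Ps. Setting this equal to supply: 929 - 8Ps = -264.5 + 7.5Ps, so Ps = 77.
Buyers pay Pb = 77 − 31 = 46; x' = -264.5 + 7.5·77 = 313.
Government outlay = subsidy × quantity = 31 × 313 = 9703.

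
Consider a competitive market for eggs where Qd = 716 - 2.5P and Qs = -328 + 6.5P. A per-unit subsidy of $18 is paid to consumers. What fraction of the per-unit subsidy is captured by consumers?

Consumer share = 13/18

Pre-subsidy: 716 - 2.5P = -328 + 6.5P gives P* = 116, Q* = 426.
With the rebate, buyers effectively pay Pb = Ps − 18, where Ps is the price sellers receive.
Demand in terms of Ps becomes Qd = 716 − 2.5(Ps − 18) = 761 - 2.5Ps. Setting this equal to supply: 761 - 2.5Ps = -328 + 6.5Ps, so Ps = 121.
Buyers pay Pb = 121 − 18 = 103; Q' = -328 + 6.5·121 = 458.5.
Buyers' price falls by P* − Pb = 116 − 103 = 13; sellers' price rises by Ps − P* = 121 − 116 = 5.
So consumers capture 13/18 = 13/18 of each unit of subsidy.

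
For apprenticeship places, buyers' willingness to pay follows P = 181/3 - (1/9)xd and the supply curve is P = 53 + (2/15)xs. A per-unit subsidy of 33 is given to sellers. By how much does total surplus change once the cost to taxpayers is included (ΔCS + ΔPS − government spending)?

Net change in total surplus = -2227.5

Pre-subsidy: 181/3 - (1/9)x = 53 + (2/15)x gives x* = 30 and P* = 57.
With the subsidy, sellers receive Ps = Pb + 33 for each unit, where Pb is the price buyers pay.
On the curves, Pb = 181/3 - (1/9)x and Ps = 53 + (2/15)x; the wedge Ps − Pb = 33 gives 53 + (2/15)x − (181/3 - (1/9)x) = 33, so x' = 165.
Then Pb = 181/3 − (1/9)·165 = 42 and Ps = 53 + (2/15)·165 = 75.
ΔCS = ½(30 + 165)(57 − 42) = 1462.5; ΔPS = ½(30 + 165)(75 − 57) = 1755.
Government spending = 33 × 165 = 5445.
Net change = 1462.5 + 1755 − 5445 = -2227.5. The loss equals the DWL triangle ½·33·135.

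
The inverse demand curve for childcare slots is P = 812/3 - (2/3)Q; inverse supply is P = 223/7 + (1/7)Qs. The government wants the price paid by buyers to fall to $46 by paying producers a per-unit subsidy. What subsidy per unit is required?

At a buyer price of 46, quantity demanded is 406 − 1.5·46 = 337.
Sellers supply 337 only when they receive Ps = 223/7 + (1/7)·337 = 80.
s = Ps − Pb = 80 − 46 = 34.

Required subsidy s = $34 per unit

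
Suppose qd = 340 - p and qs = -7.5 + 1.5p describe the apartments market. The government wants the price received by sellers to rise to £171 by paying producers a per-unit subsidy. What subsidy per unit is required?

At a seller price of 171, quantity supplied is -7.5 + 1.5·171 = 249.
Buyers absorb 249 only when they pay pb with 340 − 1·pb = 249, i.e. pb = 91.
s = ps − pb = 171 − 91 = 80.

Required subsidy s = £80 per unit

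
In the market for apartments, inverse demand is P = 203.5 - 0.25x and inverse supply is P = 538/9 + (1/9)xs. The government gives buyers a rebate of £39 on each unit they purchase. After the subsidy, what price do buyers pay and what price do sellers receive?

Pre-subsidy: 203.5 - 0.25x = 538/9 + (1/9)x gives x* = 398 and P* = 104.
With the rebate, buyers effectively pay Pb = Ps − 39, where Ps is the price sellers receive.
On the curves, Pb = 203.5 - 0.25x and Ps = 538/9 + (1/9)x; the wedge Ps − Pb = 39 gives 538/9 + (1/9)x − (203.5 - 0.25x) = 39, so x' = 506.
Then Pb = 203.5 − 0.25·506 = 77 and Ps = 538/9 + (1/9)·506 = 116.

Buyers pay £77; sellers receive £116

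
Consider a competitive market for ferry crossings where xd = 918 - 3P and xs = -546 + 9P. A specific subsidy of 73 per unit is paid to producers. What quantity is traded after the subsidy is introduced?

x' = 716.25

Pre-subsidy: 918 - 3P = -546 + 9P gives P* = 122, x* = 552.
With the subsidy, sellers receive Ps = Pb + 73 for each unit, where Pb is the price buyers pay.
Supply in terms of Pb becomes xs = -546 + 9(Pb + 73) = 111 + 9Pb. Setting this equal to demand: 918 - 3Pb = 111 + 9Pb, so Pb = 67.25.
Sellers receive Ps = 67.25 + 73 = 140.25; x' = 918 − 3·67.25 = 716.25.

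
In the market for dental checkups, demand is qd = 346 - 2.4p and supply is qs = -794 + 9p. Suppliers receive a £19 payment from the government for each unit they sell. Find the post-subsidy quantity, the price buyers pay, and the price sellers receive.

Pre-subsidy: 346 - 2.4p = -794 + 9p gives p* = 100, q* = 106.
With the subsidy, sellers receive ps = pb + 19 for each unit, where pb is the price buyers pay.
Supply in terms of pb becomes qs = -794 + 9(pb + 19) = -623 + 9pb. Setting this equal to demand: 346 - 2.4pb = -623 + 9pb, so pb = 85.
Sellers receive ps = 85 + 19 = 104; q' = 346 − 2.4·85 = 142.

q' = 142; buyers pay £85; sellers receive £104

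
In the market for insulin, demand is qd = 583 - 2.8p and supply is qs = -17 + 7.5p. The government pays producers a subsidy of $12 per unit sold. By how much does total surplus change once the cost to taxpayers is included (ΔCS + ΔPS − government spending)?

Pre-subsidy: 583 - 2.8p = -17 + 7.5p gives p* = 6000/103, q* = 43249/103.
With the subsidy, sellers receive ps = pb + 12 for each unit, where pb is the price buyers pay.
Supply in terms of pb becomes qs = -17 + 7.5(pb + 12) = 73 + 7.5pb. Setting this equal to demand: 583 - 2.8pb = 73 + 7.5pb, so pb = 5100/103.
Sellers receive ps = 5100/103 + 12 = 6336/103; q' = 583 − 2.8·(5100/103) = 45769/103.
ΔCS = ½(43249/103 + 45769/103)(6000/103 − 5100/103) = 40058100/10609; ΔPS = ½(43249/103 + 45769/103)(6336/103 − 6000/103) = 14955024/10609.
Government spending = 12 × 45769/103 = 549228/103.
Net change = 40058100/10609 + 14955024/10609 − 549228/103 = -15120/103. The loss equals the DWL triangle ½·12·2520/103.

Net change in total surplus = -15120/103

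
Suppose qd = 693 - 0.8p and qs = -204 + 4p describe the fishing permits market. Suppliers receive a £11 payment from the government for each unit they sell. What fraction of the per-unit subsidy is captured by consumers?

Consumer share = 5/6

Pre-subsidy: 693 - 0.8p = -204 + 4p gives p* = 186.875, q* = 543.5.
With the subsidy, sellers receive ps = pb + 11 for each unit, where pb is the price buyers pay.
Supply in terms of pb becomes qs = -204 + 4(pb + 11) = -160 + 4pb. Setting this equal to demand: 693 - 0.8pb = -160 + 4pb, so pb = 4265/24.
Sellers receive ps = 4265/24 + 11 = 4529/24; q' = 693 − 0.8·(4265/24) = 3305/6.
Buyers' price falls by p* − pb = 186.875 − 4265/24 = 55/6; sellers' price rises by ps − p* = 4529/24 − 186.875 = 11/6.
So consumers capture (55/6)/11 = 5/6 of each unit of subsidy.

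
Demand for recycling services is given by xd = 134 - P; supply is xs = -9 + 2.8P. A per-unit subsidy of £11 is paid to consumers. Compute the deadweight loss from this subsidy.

Pre-subsidy: 134 - P = -9 + 2.8P gives P* = 715/19, x* = 1831/19.
With the rebate, buyers effectively pay Pb = Ps − 11, where Ps is the price sellers receive.
Demand in terms of Ps becomes xd = 134 − 1(Ps − 11) = 145 - Ps. Setting this equal to supply: 145 - Ps = -9 + 2.8Ps, so Ps = 770/19.
Buyers pay Pb = 770/19 − 11 = 561/19; x' = -9 + 2.8·(770/19) = 1985/19.
The subsidy expands output by 1985/19 − 1831/19 = 154/19 past the efficient level; on those units the gap between marginal cost and willingness to pay runs from 0 up to 11.
DWL = ½ × 11 × 154/19 = 847/19.

Deadweight loss = 847/19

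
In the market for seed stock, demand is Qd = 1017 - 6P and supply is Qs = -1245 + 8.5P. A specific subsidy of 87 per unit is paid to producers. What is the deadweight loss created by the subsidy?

Pre-subsidy: 1017 - 6P = -1245 + 8.5P gives P* = 156, Q* = 81.
With the subsidy, sellers receive Ps = Pb + 87 for each unit, where Pb is the price buyers pay.
Supply in terms of Pb becomes Qs = -1245 + 8.5(Pb + 87) = -505.5 + 8.5Pb. Setting this equal to demand: 1017 - 6Pb = -505.5 + 8.5Pb, so Pb = 105.
Sellers receive Ps = 105 + 87 = 192; Q' = 1017 − 6·105 = 387.
The subsidy expands output by 387 − 81 = 306 past the efficient level; on those units the gap between marginal cost and willingness to pay runs from 0 up to 87.
DWL = ½ × 87 × 306 = 13311.

Deadweight loss = 13311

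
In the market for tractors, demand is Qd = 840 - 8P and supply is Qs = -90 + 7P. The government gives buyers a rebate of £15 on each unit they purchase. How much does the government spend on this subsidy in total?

Pre-subsidy: 840 - 8P = -90 + 7P gives P* = 62, Q* = 344.
With the rebate, buyers effectively pay Pb = Ps − 15, where Ps is the price sellers receive.
Demand in terms of Ps becomes Qd = 840 − 8(Ps − 15) = 960 - 8Ps. Setting this equal to supply: 960 - 8Ps = -90 + 7Ps, so Ps = 70.
Buyers pay Pb = 70 − 15 = 55; Q' = -90 + 7·70 = 400.
Government outlay = subsidy × quantity = 15 × 400 = 6000.

Government cost = £6000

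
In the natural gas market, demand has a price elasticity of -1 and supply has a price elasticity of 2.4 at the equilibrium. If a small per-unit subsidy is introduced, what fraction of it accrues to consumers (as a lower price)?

For a small subsidy around the equilibrium, the benefit split depends on the relative slopes, which at a point are proportional to the elasticities.
Buyer share = εs/(εs + |εd|) = 2.4/(2.4 + 1) = 12/17; seller share = |εd|/(εs + |εd|) = 5/17.

Consumer share = 12/17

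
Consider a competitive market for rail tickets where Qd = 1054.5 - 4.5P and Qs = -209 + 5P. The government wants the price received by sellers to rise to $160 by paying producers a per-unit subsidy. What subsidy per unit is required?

At a seller price of 160, quantity supplied is -209 + 5·160 = 591.
Buyers absorb 591 only when they pay Pb with 1054.5 − 4.5·Pb = 591, i.e. Pb = 103.
s = Ps − Pb = 160 − 103 = 57.

Required subsidy s = $57 per unit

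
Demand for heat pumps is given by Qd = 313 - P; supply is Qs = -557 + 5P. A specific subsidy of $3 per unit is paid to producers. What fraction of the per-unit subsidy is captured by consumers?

Consumer share = 5/6

Pre-subsidy: 313 - P = -557 + 5P gives P* = 145, Q* = 168.
With the subsidy, sellers receive Ps = Pb + 3 for each unit, where Pb is the price buyers pay.
Supply in terms of Pb becomes Qs = -557 + 5(Pb + 3) = -542 + 5Pb. Setting this equal to demand: 313 - Pb = -542 + 5Pb, so Pb = 142.5.
Sellers receive Ps = 142.5 + 3 = 145.5; Q' = 313 − 1·142.5 = 170.5.
Buyers' price falls by P* − Pb = 145 − 142.5 = 2.5; sellers' price rises by Ps − P* = 145.5 − 145 = 0.5.
So consumers capture 2.5/3 = 5/6 of each unit of subsidy.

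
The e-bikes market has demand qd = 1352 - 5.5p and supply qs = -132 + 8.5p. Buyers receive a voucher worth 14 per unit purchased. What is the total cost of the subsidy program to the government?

Pre-subsidy: 1352 - 5.5p = -132 + 8.5p gives p* = 106, q* = 769.
With the rebate, buyers effectively pay pb = ps − 14, where ps is the price sellers receive.
Demand in terms of ps becomes qd = 1352 − 5.5(ps − 14) = 1429 - 5.5ps. Setting this equal to supply: 1429 - 5.5ps = -132 + 8.5ps, so ps = 111.5.
Buyers pay pb = 111.5 − 14 = 97.5; q' = -132 + 8.5·111.5 = 815.75.
Government outlay = subsidy × quantity = 14 × 815.75 = 11420.5.

Government cost = 11420.5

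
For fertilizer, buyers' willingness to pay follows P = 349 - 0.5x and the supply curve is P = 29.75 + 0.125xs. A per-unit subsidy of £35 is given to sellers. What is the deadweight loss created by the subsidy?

Pre-subsidy: 349 - 0.5x = 29.75 + 0.125x gives x* = 510.8 and P* = 93.6.
With the subsidy, sellers receive Ps = Pb + 35 for each unit, where Pb is the price buyers pay.
On the curves, Pb = 349 - 0.5x and Ps = 29.75 + 0.125x; the wedge Ps − Pb = 35 gives 29.75 + 0.125x − (349 - 0.5x) = 35, so x' = 566.8.
Then Pb = 349 − 0.5·566.8 = 65.6 and Ps = 29.75 + 0.125·566.8 = 100.6.
The subsidy expands output by 566.8 − 510.8 = 56 past the efficient level; on those units the gap between marginal cost and willingness to pay runs from 0 up to 35.
DWL = ½ × 35 × 56 = 980.

Deadweight loss = £980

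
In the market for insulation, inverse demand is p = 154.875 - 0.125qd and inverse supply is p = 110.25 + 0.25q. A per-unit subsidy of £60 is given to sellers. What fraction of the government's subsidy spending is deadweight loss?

DWL / government spending = 80/279

Pre-subsidy: 154.875 - 0.125q = 110.25 + 0.25q gives q* = 119 and p* = 140.
With the subsidy, sellers receive ps = pb + 60 for each unit, where pb is the price buyers pay.
On the curves, pb = 154.875 - 0.125q and ps = 110.25 + 0.25q; the wedge ps − pb = 60 gives 110.25 + 0.25q − (154.875 - 0.125q) = 60, so q' = 279.
Then pb = 154.875 − 0.125·279 = 120 and ps = 110.25 + 0.25·279 = 180.
ΔCS = ½(119 + 279)(140 − 120) = 3980; ΔPS = ½(119 + 279)(180 − 140) = 7960.
Government spending = 60 × 279 = 16740.
DWL = ½ × 60 × (279 − 119) = 4800; fraction = 4800 / 16740 = 80/279.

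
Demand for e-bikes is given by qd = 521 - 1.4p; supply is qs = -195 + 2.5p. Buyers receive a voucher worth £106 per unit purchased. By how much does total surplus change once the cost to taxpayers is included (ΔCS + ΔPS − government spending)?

Pre-subsidy: 521 - 1.4p = -195 + 2.5p gives p* = 7160/39, q* = 10295/39.
With the rebate, buyers effectively pay pb = ps − 106, where ps is the price sellers receive.
Demand in terms of ps becomes qd = 521 − 1.4(ps − 106) = 669.4 - 1.4ps. Setting this equal to supply: 669.4 - 1.4ps = -195 + 2.5ps, so ps = 8644/39.
Buyers pay pb = 8644/39 − 106 = 4510/39; q' = -195 + 2.5·(8644/39) = 14005/39.
ΔCS = ½(10295/39 + 14005/39)(7160/39 − 4510/39) = 3577500/169; ΔPS = ½(10295/39 + 14005/39)(8644/39 − 7160/39) = 2003400/169.
Government spending = 106 × 14005/39 = 1484530/39.
Net change = 3577500/169 + 2003400/169 − 1484530/39 = -196630/39. The loss equals the DWL triangle ½·106·3710/39.

Net change in total surplus = -196630/39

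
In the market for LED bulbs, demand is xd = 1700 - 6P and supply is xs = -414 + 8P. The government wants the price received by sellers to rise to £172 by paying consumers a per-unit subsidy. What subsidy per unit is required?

Required subsidy s = £49 per unit

At a seller price of 172, quantity supplied is -414 + 8·172 = 962.
Buyers absorb 962 only when they pay Pb with 1700 − 6·Pb = 962, i.e. Pb = 123.
s = Ps − Pb = 172 − 123 = 49.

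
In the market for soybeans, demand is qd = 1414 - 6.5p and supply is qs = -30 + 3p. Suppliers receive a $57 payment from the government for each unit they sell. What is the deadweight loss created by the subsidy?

Deadweight loss = $3334.5

Pre-subsidy: 1414 - 6.5p = -30 + 3p gives p* = 152, q* = 426.
With the subsidy, sellers receive ps = pb + 57 for each unit, where pb is the price buyers pay.
Supply in terms of pb becomes qs = -30 + 3(pb + 57) = 141 + 3pb. Setting this equal to demand: 1414 - 6.5pb = 141 + 3pb, so pb = 134.
Sellers receive ps = 134 + 57 = 191; q' = 1414 − 6.5·134 = 543.
The subsidy expands output by 543 − 426 = 117 past the efficient level; on those units the gap between marginal cost and willingness to pay runs from 0 up to 57.
DWL = ½ × 57 × 117 = 3334.5.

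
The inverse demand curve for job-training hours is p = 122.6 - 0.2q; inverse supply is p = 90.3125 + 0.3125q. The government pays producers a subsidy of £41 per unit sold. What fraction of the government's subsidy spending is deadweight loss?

DWL / government spending = 40/143

Pre-subsidy: 122.6 - 0.2q = 90.3125 + 0.3125q gives q* = 63 and p* = 110.
With the subsidy, sellers receive ps = pb + 41 for each unit, where pb is the price buyers pay.
On the curves, pb = 122.6 - 0.2q and ps = 90.3125 + 0.3125q; the wedge ps − pb = 41 gives 90.3125 + 0.3125q − (122.6 - 0.2q) = 41, so q' = 143.
Then pb = 122.6 − 0.2·143 = 94 and ps = 90.3125 + 0.3125·143 = 135.
ΔCS = ½(63 + 143)(110 − 94) = 1648; ΔPS = ½(63 + 143)(135 − 110) = 2575.
Government spending = 41 × 143 = 5863.
DWL = ½ × 41 × (143 − 63) = 1640; fraction = 1640 / 5863 = 40/143.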